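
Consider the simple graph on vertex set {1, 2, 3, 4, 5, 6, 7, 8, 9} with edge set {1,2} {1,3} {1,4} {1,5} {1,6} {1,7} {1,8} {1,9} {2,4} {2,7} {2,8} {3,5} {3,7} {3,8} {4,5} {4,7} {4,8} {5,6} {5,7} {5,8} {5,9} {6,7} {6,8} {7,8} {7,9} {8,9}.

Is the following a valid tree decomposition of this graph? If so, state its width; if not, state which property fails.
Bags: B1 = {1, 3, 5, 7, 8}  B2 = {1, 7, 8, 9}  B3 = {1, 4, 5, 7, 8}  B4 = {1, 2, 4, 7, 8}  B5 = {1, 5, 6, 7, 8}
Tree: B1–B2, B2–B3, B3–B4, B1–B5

No — edge (5,9) lies in no bag.

A tree decomposition must satisfy three properties: every vertex lies in some bag; for every edge, both endpoints lie together in some bag; and for every vertex, the bags containing it form a connected subtree. Here edge (5,9) lies in no bag, so the decomposition is invalid.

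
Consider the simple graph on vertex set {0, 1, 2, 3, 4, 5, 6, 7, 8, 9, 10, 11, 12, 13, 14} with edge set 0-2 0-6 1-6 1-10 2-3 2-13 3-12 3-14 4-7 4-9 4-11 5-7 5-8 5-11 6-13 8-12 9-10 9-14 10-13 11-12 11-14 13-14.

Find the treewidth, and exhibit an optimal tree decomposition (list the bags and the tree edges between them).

Each bag holds 4 vertices, so the decomposition has width 3, which upper-bounds the treewidth. For the lower bound: the 4 vertex sets {0,1,6}, {2}, {13}, {3,9,10,14} are disjoint, each induces a connected subgraph, and every pair is joined by at least one edge of G. Contracting each set to a single vertex therefore yields K_{4} as a minor, and since treewidth is minor-monotone, tw(G) ≥ tw(K_{4}) = 3. Combining the bounds, tw(G) = 3.

Treewidth 3.
One optimal decomposition is:
Bags: B1 = {0, 1, 2, 6}  B2 = {1, 2, 6, 13}  B3 = {1, 2, 10, 13}  B4 = {2, 3, 10, 13}  B5 = {3, 10, 13, 14}  B6 = {3, 9, 10, 14}  B7 = {3, 9, 12, 14}  B8 = {9, 11, 12, 14}  B9 = {4, 9, 11, 12}  B10 = {4, 8, 11, 12}  B11 = {4, 5, 8, 11}  B12 = {4, 5, 7, 8}
Tree: B1–B2, B2–B3, B3–B4, B4–B5, B5–B6, B6–B7, B7–B8, B8–B9, B9–B10, B10–B11, B11–B12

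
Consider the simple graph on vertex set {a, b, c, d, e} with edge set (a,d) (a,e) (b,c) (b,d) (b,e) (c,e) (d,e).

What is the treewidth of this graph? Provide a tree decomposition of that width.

Treewidth 2.
One optimal decomposition is:
Bags: B1 = {b, c, e}  B2 = {b, d, e}  B3 = {a, d, e}
Tree: B1–B2, B2–B3

Each bag holds 3 vertices, so the decomposition has width 2, which upper-bounds the treewidth. For the lower bound, the 3 vertices {a, d, e} are pairwise adjacent, and any tree decomposition puts a clique entirely inside one bag — forcing width ≥ 2. Therefore the treewidth is 2.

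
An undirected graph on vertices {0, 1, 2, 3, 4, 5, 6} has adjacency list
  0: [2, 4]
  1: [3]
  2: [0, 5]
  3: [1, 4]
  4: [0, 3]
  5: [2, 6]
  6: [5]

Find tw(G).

1

A width-1 tree decomposition is:
Bags: B1 = {1, 3}  B2 = {3, 4}  B3 = {0, 4}  B4 = {0, 2}  B5 = {2, 5}  B6 = {5, 6}
Tree: B1–B2, B2–B3, B3–B4, B4–B5, B5–B6
Every bag has size at most 2, so the width is 2 − 1 = 1 and tw(G) ≤ 1. Since G has at least one edge (e.g. 1–3), it is not an edgeless graph, so tw(G) ≥ 1. Combining the bounds, tw(G) = 1.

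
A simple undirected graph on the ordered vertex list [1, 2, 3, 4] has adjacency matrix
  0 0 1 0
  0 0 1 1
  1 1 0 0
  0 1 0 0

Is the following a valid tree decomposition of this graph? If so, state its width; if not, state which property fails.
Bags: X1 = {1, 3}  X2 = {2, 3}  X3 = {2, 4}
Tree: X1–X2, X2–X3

Every vertex of G appears in some bag (union = {1, 2, 3, 4}); every edge is covered by a bag; and for each vertex v the set of bags containing v is connected in the bag tree. The decomposition is therefore valid. The largest bag has 2 vertices, so the width is 1.

Yes; width 1.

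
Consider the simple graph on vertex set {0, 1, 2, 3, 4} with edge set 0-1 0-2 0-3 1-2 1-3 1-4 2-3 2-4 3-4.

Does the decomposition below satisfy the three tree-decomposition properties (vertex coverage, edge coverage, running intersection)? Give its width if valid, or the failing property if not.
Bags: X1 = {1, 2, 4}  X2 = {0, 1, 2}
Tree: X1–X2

A tree decomposition must satisfy three properties: every vertex lies in some bag; for every edge, both endpoints lie together in some bag; and for every vertex, the bags containing it form a connected subtree. Here vertex 3 appears in no bag, so the decomposition is invalid.

No — vertex 3 appears in no bag.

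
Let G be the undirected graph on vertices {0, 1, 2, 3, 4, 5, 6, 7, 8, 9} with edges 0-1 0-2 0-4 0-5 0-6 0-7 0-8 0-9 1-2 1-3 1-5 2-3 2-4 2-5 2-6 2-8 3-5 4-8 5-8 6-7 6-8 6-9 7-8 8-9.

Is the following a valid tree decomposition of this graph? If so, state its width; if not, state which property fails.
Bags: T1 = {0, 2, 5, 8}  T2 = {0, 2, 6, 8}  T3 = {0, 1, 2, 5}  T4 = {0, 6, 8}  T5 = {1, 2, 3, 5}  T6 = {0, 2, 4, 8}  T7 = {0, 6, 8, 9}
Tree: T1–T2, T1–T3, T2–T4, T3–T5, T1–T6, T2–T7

A tree decomposition must satisfy three properties: every vertex lies in some bag; for every edge, both endpoints lie together in some bag; and for every vertex, the bags containing it form a connected subtree. Here vertex 7 appears in no bag, so the decomposition is invalid.

No — vertex 7 appears in no bag.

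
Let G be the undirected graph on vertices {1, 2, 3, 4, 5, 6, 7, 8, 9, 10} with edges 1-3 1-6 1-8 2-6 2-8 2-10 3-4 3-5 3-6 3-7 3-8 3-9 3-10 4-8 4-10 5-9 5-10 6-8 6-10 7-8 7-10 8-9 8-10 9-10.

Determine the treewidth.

A width-3 tree decomposition is:
Bags: B1 = {3, 5, 9, 10}  B2 = {3, 8, 9, 10}  B3 = {3, 6, 8, 10}  B4 = {3, 4, 8, 10}  B5 = {3, 7, 8, 10}  B6 = {2, 6, 8, 10}  B7 = {1, 3, 6, 8}
Tree: B1–B2, B2–B3, B3–B4, B3–B5, B3–B6, B3–B7
The largest bag has 4 vertices, giving width 3; this decomposition certifies tw(G) ≤ 3. On the other hand G contains the 4-clique {2, 6, 8, 10}. A clique must lie in a single bag of any decomposition, so no decomposition can have width below 3. Combining the bounds, tw(G) = 3.

3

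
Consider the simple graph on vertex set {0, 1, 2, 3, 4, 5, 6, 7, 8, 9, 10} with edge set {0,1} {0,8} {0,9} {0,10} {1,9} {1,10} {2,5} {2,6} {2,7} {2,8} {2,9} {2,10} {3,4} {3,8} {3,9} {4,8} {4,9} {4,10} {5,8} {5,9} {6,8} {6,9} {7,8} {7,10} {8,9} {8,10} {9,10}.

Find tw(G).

3

A width-3 tree decomposition is:
Bags: B1 = {2, 8, 9, 10}  B2 = {0, 8, 9, 10}  B3 = {0, 1, 9, 10}  B4 = {2, 7, 8, 10}  B5 = {4, 8, 9, 10}  B6 = {3, 4, 8, 9}  B7 = {2, 6, 8, 9}  B8 = {2, 5, 8, 9}
Tree: B1–B2, B2–B3, B1–B4, B2–B5, B5–B6, B1–B7, B1–B8
Every bag has size at most 4, so the width is 4 − 1 = 3 and tw(G) ≤ 3. Conversely, {0, 8, 9, 10} is a clique of size 4, and the vertices of any clique must share a bag in every tree decomposition; so some bag has ≥ 4 vertices and tw(G) ≥ 3. Combining the bounds, tw(G) = 3.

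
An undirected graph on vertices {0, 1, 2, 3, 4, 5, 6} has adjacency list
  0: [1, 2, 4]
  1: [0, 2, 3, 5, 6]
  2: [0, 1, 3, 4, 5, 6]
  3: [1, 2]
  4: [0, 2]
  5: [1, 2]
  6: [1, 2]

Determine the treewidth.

A width-2 tree decomposition is:
Bags: B1 = {1, 2, 6}  B2 = {1, 2, 3}  B3 = {0, 1, 2}  B4 = {1, 2, 5}  B5 = {0, 2, 4}
Tree: B1–B2, B2–B3, B3–B4, B3–B5
The largest bag has 3 vertices, giving width 2; this decomposition certifies tw(G) ≤ 2. On the other hand G contains the 3-clique {0, 1, 2}. A clique must lie in a single bag of any decomposition, so no decomposition can have width below 2. The upper and lower bounds meet at 2, so that is the treewidth.

2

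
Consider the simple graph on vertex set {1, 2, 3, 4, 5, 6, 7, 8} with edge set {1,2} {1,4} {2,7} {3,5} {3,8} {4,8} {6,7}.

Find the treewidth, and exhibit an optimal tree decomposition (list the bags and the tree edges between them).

Treewidth 1.
One such decomposition:
Bags: B1 = {6, 7}  B2 = {2, 7}  B3 = {1, 2}  B4 = {1, 4}  B5 = {4, 8}  B6 = {3, 8}  B7 = {3, 5}
Tree: B1–B2, B2–B3, B3–B4, B4–B5, B5–B6, B6–B7

The largest bag has 2 vertices, giving width 1; this decomposition certifies tw(G) ≤ 1. Since G has at least one edge (e.g. 6–7), it is not an edgeless graph, so tw(G) ≥ 1. The upper and lower bounds meet at 1, so that is the treewidth.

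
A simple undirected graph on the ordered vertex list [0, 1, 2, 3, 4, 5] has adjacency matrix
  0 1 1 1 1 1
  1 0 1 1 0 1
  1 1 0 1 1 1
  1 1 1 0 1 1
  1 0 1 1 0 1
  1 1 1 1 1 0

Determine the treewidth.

4

A width-4 tree decomposition is:
Bags: B1 = {0, 2, 3, 4, 5}  B2 = {0, 1, 2, 3, 5}
Tree: B1–B2
Every bag has size at most 5, so the width is 5 − 1 = 4 and tw(G) ≤ 4. For the lower bound, the 5 vertices {0, 1, 2, 3, 5} are pairwise adjacent, and any tree decomposition puts a clique entirely inside one bag — forcing width ≥ 4. Therefore the treewidth is 4.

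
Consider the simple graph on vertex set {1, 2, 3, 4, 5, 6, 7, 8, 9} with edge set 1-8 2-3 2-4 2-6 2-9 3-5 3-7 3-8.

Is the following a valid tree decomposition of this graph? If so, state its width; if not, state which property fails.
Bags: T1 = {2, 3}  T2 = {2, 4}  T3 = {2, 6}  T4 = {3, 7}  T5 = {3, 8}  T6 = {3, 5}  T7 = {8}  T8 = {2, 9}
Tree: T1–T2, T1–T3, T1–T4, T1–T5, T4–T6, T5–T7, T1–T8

No — vertex 1 appears in no bag.

A tree decomposition must satisfy three properties: every vertex lies in some bag; for every edge, both endpoints lie together in some bag; and for every vertex, the bags containing it form a connected subtree. Here vertex 1 appears in no bag, so the decomposition is invalid.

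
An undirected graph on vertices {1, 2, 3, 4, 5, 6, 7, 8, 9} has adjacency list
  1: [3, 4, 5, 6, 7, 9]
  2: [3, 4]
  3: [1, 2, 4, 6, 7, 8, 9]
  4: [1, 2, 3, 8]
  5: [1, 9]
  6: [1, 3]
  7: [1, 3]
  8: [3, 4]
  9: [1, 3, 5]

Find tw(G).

A width-2 tree decomposition is:
Bags: B1 = {1, 3, 9}  B2 = {1, 3, 7}  B3 = {1, 3, 4}  B4 = {2, 3, 4}  B5 = {1, 3, 6}  B6 = {1, 5, 9}  B7 = {3, 4, 8}
Tree: B1–B2, B1–B3, B3–B4, B3–B5, B1–B6, B3–B7
Every bag has size at most 3, so the width is 3 − 1 = 2 and tw(G) ≤ 2. On the other hand G contains the 3-clique {3, 4, 8}. A clique must lie in a single bag of any decomposition, so no decomposition can have width below 2. Therefore the treewidth is 2.

2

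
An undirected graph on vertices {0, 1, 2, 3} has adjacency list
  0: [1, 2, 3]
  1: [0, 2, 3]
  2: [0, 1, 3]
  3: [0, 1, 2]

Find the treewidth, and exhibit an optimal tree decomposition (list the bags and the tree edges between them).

Treewidth 3.
One optimal decomposition is:
Bags: B1 = {0, 1, 2, 3}
Tree: (single bag)

With just one bag of size 4, the width is 4 − 1 = 3, so tw(G) ≤ 3. On the other hand G contains the 4-clique {0, 1, 2, 3}. A clique must lie in a single bag of any decomposition, so no decomposition can have width below 3. Therefore the treewidth is 3.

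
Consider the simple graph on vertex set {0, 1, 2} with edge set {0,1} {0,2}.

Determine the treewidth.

1

A width-1 tree decomposition is:
Bags: B1 = {0, 1}  B2 = {0, 2}
Tree: B1–B2
Every bag has size at most 2, so the width is 2 − 1 = 1 and tw(G) ≤ 1. G has an edge, so its treewidth is at least 1. The upper and lower bounds meet at 1, so that is the treewidth.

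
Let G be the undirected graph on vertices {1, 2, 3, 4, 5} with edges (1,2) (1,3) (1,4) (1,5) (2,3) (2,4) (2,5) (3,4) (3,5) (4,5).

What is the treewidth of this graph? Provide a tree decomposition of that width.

With just one bag of size 5, the width is 5 − 1 = 4, so tw(G) ≤ 4. On the other hand G contains the 5-clique {1, 2, 3, 4, 5}. A clique must lie in a single bag of any decomposition, so no decomposition can have width below 4. Combining the bounds, tw(G) = 4.

Treewidth 4.
One such decomposition:
Bags: B1 = {1, 2, 3, 4, 5}
Tree: (single bag)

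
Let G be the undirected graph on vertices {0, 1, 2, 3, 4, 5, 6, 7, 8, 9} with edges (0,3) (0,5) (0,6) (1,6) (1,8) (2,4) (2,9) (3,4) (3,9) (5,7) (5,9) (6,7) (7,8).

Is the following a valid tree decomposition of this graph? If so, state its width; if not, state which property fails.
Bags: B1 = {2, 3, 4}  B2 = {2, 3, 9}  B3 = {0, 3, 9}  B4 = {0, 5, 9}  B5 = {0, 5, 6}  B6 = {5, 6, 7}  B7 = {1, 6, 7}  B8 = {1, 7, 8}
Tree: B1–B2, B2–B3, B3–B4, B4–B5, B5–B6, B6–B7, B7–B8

Every vertex of G appears in some bag (union = {0, 1, 2, 3, 4, 5, 6, 7, 8, 9}); every edge is covered by a bag; and for each vertex v the set of bags containing v is connected in the bag tree. The decomposition is therefore valid. The largest bag has 3 vertices, so the width is 2.

Yes; width 2.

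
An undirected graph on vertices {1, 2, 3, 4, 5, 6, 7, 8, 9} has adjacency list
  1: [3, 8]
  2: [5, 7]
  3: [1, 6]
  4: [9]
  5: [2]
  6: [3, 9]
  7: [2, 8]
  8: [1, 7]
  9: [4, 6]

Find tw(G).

1

A width-1 tree decomposition is:
Bags: B1 = {2, 5}  B2 = {2, 7}  B3 = {7, 8}  B4 = {1, 8}  B5 = {1, 3}  B6 = {3, 6}  B7 = {6, 9}  B8 = {4, 9}
Tree: B1–B2, B2–B3, B3–B4, B4–B5, B5–B6, B6–B7, B7–B8
Each bag holds 2 vertices, so the decomposition has width 1, which upper-bounds the treewidth. Any graph with an edge has treewidth ≥ 1, and G has the edge 5–2. Therefore the treewidth is 1.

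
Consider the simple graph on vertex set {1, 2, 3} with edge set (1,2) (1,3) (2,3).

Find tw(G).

2

A width-2 tree decomposition is:
Bags: B1 = {1, 2, 3}
Tree: (single bag)
A single bag containing all 3 vertices is trivially a valid decomposition of width 2. On the other hand G contains the 3-clique {1, 2, 3}. A clique must lie in a single bag of any decomposition, so no decomposition can have width below 2. Therefore the treewidth is 2.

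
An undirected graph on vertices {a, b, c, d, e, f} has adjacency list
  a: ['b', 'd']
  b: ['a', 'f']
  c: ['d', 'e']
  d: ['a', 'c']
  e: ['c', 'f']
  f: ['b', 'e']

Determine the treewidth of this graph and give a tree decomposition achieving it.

Treewidth 2.
Bags: B1 = {c, e, f}  B2 = {c, d, f}  B3 = {a, d, f}  B4 = {a, b, f}
Tree: B1–B2, B2–B3, B3–B4

Each bag holds 3 vertices, so the decomposition has width 2, which upper-bounds the treewidth. For the lower bound, G contains the cycle f–e–c–d–a–b–f, so G is not a forest; only forests have treewidth ≤ 1, hence tw(G) ≥ 2. Therefore the treewidth is 2.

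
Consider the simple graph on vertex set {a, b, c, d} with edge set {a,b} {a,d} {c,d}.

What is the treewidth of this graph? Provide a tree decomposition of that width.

Every bag has size at most 2, so the width is 2 − 1 = 1 and tw(G) ≤ 1. G has an edge, so its treewidth is at least 1. Combining the bounds, tw(G) = 1.

Treewidth 1.
One optimal decomposition is:
Bags: B1 = {c, d}  B2 = {a, d}  B3 = {a, b}
Tree: B1–B2, B2–B3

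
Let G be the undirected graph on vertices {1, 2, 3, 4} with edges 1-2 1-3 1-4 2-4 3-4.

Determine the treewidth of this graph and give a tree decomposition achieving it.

Treewidth 2.
One such decomposition:
Bags: B1 = {1, 3, 4}  B2 = {1, 2, 4}
Tree: B1–B2

The largest bag has 3 vertices, giving width 2; this decomposition certifies tw(G) ≤ 2. Conversely, {1, 2, 4} is a clique of size 3, and the vertices of any clique must share a bag in every tree decomposition; so some bag has ≥ 3 vertices and tw(G) ≥ 2. Combining the bounds, tw(G) = 2.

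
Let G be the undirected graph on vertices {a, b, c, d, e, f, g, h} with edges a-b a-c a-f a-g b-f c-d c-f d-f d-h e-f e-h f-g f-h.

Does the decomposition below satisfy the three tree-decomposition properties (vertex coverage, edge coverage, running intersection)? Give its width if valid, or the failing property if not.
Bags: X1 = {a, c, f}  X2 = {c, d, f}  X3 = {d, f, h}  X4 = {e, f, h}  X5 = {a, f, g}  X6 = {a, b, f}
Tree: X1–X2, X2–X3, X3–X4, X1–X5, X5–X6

Yes; width 2.

Every vertex of G appears in some bag (union = {a, b, c, d, e, f, g, h}); every edge is covered by a bag; and for each vertex v the set of bags containing v is connected in the bag tree. The decomposition is therefore valid. The largest bag has 3 vertices, so the width is 2.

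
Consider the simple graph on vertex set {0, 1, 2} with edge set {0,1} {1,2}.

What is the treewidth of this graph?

A width-1 tree decomposition is:
Bags: B1 = {0, 1}  B2 = {1, 2}
Tree: B1–B2
Each bag holds 2 vertices, so the decomposition has width 1, which upper-bounds the treewidth. G has an edge, so its treewidth is at least 1. Therefore the treewidth is 1.

1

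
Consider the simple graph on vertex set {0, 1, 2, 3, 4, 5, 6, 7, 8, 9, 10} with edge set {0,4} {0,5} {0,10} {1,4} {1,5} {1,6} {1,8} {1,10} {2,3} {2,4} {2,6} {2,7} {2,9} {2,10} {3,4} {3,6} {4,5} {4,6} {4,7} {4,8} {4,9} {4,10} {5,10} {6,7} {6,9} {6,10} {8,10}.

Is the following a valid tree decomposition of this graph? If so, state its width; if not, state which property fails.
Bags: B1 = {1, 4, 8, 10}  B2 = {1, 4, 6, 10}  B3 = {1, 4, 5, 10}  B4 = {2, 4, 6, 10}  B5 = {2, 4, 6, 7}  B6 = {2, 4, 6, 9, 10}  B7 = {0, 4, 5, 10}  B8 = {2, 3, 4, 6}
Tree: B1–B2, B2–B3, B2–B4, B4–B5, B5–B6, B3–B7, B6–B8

A tree decomposition must satisfy three properties: every vertex lies in some bag; for every edge, both endpoints lie together in some bag; and for every vertex, the bags containing it form a connected subtree. Here bags containing vertex 10 are not connected in the tree, so the decomposition is invalid.

No — bags containing vertex 10 are not connected in the tree.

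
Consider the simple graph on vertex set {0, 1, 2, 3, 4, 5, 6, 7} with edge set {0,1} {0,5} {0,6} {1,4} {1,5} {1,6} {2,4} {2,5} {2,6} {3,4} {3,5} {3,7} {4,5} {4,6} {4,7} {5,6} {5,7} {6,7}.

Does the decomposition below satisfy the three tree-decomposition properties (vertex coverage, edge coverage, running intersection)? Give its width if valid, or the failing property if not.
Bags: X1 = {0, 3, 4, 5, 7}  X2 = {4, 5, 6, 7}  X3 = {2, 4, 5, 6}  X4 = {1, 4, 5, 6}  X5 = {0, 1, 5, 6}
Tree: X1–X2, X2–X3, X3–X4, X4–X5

No — bags containing vertex 0 are not connected in the tree.

A tree decomposition must satisfy three properties: every vertex lies in some bag; for every edge, both endpoints lie together in some bag; and for every vertex, the bags containing it form a connected subtree. Here bags containing vertex 0 are not connected in the tree, so the decomposition is invalid.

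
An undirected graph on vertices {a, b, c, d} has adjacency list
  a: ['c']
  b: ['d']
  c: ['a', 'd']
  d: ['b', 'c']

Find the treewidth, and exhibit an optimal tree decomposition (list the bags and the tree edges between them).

Every bag has size at most 2, so the width is 2 − 1 = 1 and tw(G) ≤ 1. G has an edge, so its treewidth is at least 1. Therefore the treewidth is 1.

Treewidth 1.
One optimal decomposition is:
Bags: B1 = {b, d}  B2 = {c, d}  B3 = {a, c}
Tree: B1–B2, B2–B3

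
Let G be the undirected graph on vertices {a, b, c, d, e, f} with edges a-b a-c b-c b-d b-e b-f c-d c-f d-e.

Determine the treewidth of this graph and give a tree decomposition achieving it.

Treewidth 2.
One such decomposition:
Bags: B1 = {b, c, d}  B2 = {b, c, f}  B3 = {a, b, c}  B4 = {b, d, e}
Tree: B1–B2, B2–B3, B1–B4

The largest bag has 3 vertices, giving width 2; this decomposition certifies tw(G) ≤ 2. On the other hand G contains the 3-clique {b, d, e}. A clique must lie in a single bag of any decomposition, so no decomposition can have width below 2. Hence tw(G) = 2 exactly.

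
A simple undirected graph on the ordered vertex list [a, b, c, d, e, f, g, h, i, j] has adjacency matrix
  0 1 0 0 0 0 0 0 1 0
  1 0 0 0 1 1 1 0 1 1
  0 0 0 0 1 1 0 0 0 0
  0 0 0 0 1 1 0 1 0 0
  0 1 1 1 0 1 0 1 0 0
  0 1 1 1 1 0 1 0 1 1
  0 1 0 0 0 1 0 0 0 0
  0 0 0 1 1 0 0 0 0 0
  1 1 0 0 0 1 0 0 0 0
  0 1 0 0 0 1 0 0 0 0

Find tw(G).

2

A width-2 tree decomposition is:
Bags: B1 = {b, f, g}  B2 = {b, f, i}  B3 = {a, b, i}  B4 = {b, f, j}  B5 = {b, e, f}  B6 = {d, e, f}  B7 = {c, e, f}  B8 = {d, e, h}
Tree: B1–B2, B2–B3, B2–B4, B1–B5, B5–B6, B5–B7, B6–B8
Each bag holds 3 vertices, so the decomposition has width 2, which upper-bounds the treewidth. On the other hand G contains the 3-clique {a, b, i}. A clique must lie in a single bag of any decomposition, so no decomposition can have width below 2. The upper and lower bounds meet at 2, so that is the treewidth.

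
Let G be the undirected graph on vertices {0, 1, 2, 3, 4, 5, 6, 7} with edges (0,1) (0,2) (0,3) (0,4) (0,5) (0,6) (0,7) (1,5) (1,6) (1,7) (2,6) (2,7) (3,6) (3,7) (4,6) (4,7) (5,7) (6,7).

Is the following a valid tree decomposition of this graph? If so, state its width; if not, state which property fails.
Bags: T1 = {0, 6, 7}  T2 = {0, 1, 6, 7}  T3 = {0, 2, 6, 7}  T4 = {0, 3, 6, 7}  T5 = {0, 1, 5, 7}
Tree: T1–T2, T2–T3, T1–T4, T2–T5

A tree decomposition must satisfy three properties: every vertex lies in some bag; for every edge, both endpoints lie together in some bag; and for every vertex, the bags containing it form a connected subtree. Here vertex 4 appears in no bag, so the decomposition is invalid.

No — vertex 4 appears in no bag.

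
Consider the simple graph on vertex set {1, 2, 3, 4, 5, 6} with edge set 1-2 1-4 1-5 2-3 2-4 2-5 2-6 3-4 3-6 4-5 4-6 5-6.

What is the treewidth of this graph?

3

A width-3 tree decomposition is:
Bags: B1 = {2, 4, 5, 6}  B2 = {2, 3, 4, 6}  B3 = {1, 2, 4, 5}
Tree: B1–B2, B1–B3
The largest bag has 4 vertices, giving width 3; this decomposition certifies tw(G) ≤ 3. For the lower bound, the 4 vertices {2, 3, 4, 6} are pairwise adjacent, and any tree decomposition puts a clique entirely inside one bag — forcing width ≥ 3. Therefore the treewidth is 3.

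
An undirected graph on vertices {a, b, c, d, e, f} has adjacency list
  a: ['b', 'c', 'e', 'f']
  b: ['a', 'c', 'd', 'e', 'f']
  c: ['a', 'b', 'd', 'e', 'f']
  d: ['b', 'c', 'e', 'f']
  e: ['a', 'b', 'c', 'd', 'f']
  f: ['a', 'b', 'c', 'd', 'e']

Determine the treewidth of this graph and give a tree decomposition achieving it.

Each bag holds 5 vertices, so the decomposition has width 4, which upper-bounds the treewidth. For the lower bound, the 5 vertices {b, c, d, e, f} are pairwise adjacent, and any tree decomposition puts a clique entirely inside one bag — forcing width ≥ 4. Combining the bounds, tw(G) = 4.

Treewidth 4.
One such decomposition:
Bags: B1 = {a, b, c, e, f}  B2 = {b, c, d, e, f}
Tree: B1–B2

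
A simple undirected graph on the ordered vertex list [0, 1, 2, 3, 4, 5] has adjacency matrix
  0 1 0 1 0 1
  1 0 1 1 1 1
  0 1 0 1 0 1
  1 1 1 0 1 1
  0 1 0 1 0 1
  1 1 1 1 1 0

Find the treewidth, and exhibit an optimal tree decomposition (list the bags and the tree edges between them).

Treewidth 3.
One such decomposition:
Bags: B1 = {1, 2, 3, 5}  B2 = {1, 3, 4, 5}  B3 = {0, 1, 3, 5}
Tree: B1–B2, B1–B3

The largest bag has 4 vertices, giving width 3; this decomposition certifies tw(G) ≤ 3. Conversely, {0, 1, 3, 5} is a clique of size 4, and the vertices of any clique must share a bag in every tree decomposition; so some bag has ≥ 4 vertices and tw(G) ≥ 3. Hence tw(G) = 3 exactly.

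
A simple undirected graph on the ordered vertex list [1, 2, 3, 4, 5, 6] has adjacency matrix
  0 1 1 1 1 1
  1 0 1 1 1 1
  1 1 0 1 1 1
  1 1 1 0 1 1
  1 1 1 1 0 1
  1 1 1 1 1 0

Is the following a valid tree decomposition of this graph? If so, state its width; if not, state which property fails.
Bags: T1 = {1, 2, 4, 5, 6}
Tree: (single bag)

A tree decomposition must satisfy three properties: every vertex lies in some bag; for every edge, both endpoints lie together in some bag; and for every vertex, the bags containing it form a connected subtree. Here vertex 3 appears in no bag, so the decomposition is invalid.

No — vertex 3 appears in no bag.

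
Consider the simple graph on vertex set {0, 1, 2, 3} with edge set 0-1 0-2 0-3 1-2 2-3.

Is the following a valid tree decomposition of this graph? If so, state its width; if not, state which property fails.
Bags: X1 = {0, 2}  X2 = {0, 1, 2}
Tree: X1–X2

No — vertex 3 appears in no bag.

A tree decomposition must satisfy three properties: every vertex lies in some bag; for every edge, both endpoints lie together in some bag; and for every vertex, the bags containing it form a connected subtree. Here vertex 3 appears in no bag, so the decomposition is invalid.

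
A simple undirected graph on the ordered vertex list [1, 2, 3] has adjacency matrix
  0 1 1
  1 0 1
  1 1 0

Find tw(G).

2

A width-2 tree decomposition is:
Bags: B1 = {1, 2, 3}
Tree: (single bag)
A single bag containing all 3 vertices is trivially a valid decomposition of width 2. On the other hand G contains the 3-clique {1, 2, 3}. A clique must lie in a single bag of any decomposition, so no decomposition can have width below 2. Hence tw(G) = 2 exactly.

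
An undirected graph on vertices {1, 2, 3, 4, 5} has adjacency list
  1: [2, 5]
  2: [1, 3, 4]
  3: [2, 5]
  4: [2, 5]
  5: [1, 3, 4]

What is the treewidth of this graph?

A width-2 tree decomposition is:
Bags: B1 = {1, 2, 5}  B2 = {2, 3, 5}  B3 = {2, 4, 5}
Tree: B1–B2, B2–B3
The largest bag has 3 vertices, giving width 2; this decomposition certifies tw(G) ≤ 2. Since 1–2–3–5–1 is a cycle in G, G is not acyclic. Forests are exactly the graphs of treewidth ≤ 1, so tw(G) ≥ 2. Therefore the treewidth is 2.

2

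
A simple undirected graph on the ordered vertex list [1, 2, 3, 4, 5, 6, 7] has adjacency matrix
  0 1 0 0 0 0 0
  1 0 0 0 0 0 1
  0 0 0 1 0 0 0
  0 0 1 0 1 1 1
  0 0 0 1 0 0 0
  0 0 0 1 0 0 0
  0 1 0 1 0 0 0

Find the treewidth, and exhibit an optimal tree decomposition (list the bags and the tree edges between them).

The largest bag has 2 vertices, giving width 1; this decomposition certifies tw(G) ≤ 1. Any graph with an edge has treewidth ≥ 1, and G has the edge 4–6. The upper and lower bounds meet at 1, so that is the treewidth.

Treewidth 1.
One such decomposition:
Bags: B1 = {4, 6}  B2 = {4, 7}  B3 = {3, 4}  B4 = {2, 7}  B5 = {1, 2}  B6 = {4, 5}
Tree: B1–B2, B2–B3, B2–B4, B4–B5, B1–B6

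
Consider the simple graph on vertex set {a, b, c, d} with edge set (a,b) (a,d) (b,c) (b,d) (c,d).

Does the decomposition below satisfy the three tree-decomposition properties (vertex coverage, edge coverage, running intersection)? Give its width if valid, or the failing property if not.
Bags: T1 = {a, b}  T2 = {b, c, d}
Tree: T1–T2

No — edge (d,a) lies in no bag.

A tree decomposition must satisfy three properties: every vertex lies in some bag; for every edge, both endpoints lie together in some bag; and for every vertex, the bags containing it form a connected subtree. Here edge (d,a) lies in no bag, so the decomposition is invalid.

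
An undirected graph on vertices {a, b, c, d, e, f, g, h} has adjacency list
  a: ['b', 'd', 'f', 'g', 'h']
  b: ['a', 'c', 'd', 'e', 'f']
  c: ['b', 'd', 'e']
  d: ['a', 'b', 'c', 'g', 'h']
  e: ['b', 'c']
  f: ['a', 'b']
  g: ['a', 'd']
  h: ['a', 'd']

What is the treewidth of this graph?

2

A width-2 tree decomposition is:
Bags: B1 = {b, c, d}  B2 = {a, b, d}  B3 = {a, d, h}  B4 = {a, d, g}  B5 = {b, c, e}  B6 = {a, b, f}
Tree: B1–B2, B2–B3, B2–B4, B1–B5, B2–B6
Each bag holds 3 vertices, so the decomposition has width 2, which upper-bounds the treewidth. On the other hand G contains the 3-clique {b, c, d}. A clique must lie in a single bag of any decomposition, so no decomposition can have width below 2. The upper and lower bounds meet at 2, so that is the treewidth.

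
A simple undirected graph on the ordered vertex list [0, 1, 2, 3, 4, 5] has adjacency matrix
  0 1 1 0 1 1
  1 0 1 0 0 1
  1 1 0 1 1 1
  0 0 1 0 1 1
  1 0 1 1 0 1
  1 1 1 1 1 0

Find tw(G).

A width-3 tree decomposition is:
Bags: B1 = {0, 2, 4, 5}  B2 = {0, 1, 2, 5}  B3 = {2, 3, 4, 5}
Tree: B1–B2, B1–B3
Each bag holds 4 vertices, so the decomposition has width 3, which upper-bounds the treewidth. On the other hand G contains the 4-clique {0, 1, 2, 5}. A clique must lie in a single bag of any decomposition, so no decomposition can have width below 3. Combining the bounds, tw(G) = 3.

3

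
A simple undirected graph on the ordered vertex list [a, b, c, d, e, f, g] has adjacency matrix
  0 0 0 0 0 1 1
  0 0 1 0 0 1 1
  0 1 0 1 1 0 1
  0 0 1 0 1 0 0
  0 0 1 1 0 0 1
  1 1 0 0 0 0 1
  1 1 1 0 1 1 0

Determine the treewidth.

2

A width-2 tree decomposition is:
Bags: B1 = {c, e, g}  B2 = {c, d, e}  B3 = {b, c, g}  B4 = {b, f, g}  B5 = {a, f, g}
Tree: B1–B2, B1–B3, B3–B4, B4–B5
Each bag holds 3 vertices, so the decomposition has width 2, which upper-bounds the treewidth. For the lower bound, the 3 vertices {c, d, e} are pairwise adjacent, and any tree decomposition puts a clique entirely inside one bag — forcing width ≥ 2. Hence tw(G) = 2 exactly.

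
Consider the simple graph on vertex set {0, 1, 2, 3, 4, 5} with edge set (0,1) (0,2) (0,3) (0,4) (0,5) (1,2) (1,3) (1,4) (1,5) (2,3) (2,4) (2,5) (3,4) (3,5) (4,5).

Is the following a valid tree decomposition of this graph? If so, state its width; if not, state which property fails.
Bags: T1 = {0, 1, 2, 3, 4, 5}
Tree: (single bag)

Checking the three conditions: (i) the bags cover all of {0, 1, 2, 3, 4, 5}; (ii) for each edge, some bag contains both endpoints; (iii) the bags containing any fixed vertex form a subtree. All hold, so the decomposition is valid with width 6 − 1 = 5.

Yes; width 5.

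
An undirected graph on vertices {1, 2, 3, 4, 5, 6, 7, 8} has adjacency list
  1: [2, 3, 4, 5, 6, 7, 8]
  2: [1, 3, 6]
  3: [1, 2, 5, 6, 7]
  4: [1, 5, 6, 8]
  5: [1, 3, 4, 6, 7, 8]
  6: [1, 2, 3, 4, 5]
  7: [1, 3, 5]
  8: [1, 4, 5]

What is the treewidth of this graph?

A width-3 tree decomposition is:
Bags: B1 = {1, 4, 5, 8}  B2 = {1, 4, 5, 6}  B3 = {1, 3, 5, 6}  B4 = {1, 3, 5, 7}  B5 = {1, 2, 3, 6}
Tree: B1–B2, B2–B3, B3–B4, B3–B5
Every bag has size at most 4, so the width is 4 − 1 = 3 and tw(G) ≤ 3. For the lower bound, the 4 vertices {1, 2, 3, 6} are pairwise adjacent, and any tree decomposition puts a clique entirely inside one bag — forcing width ≥ 3. The upper and lower bounds meet at 3, so that is the treewidth.

3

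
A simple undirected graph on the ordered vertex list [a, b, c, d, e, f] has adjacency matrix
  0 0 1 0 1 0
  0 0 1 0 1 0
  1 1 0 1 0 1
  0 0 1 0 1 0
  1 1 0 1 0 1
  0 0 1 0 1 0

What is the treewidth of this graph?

A width-2 tree decomposition is:
Bags: B1 = {c, d, e}  B2 = {a, c, e}  B3 = {c, e, f}  B4 = {b, c, e}
Tree: B1–B2, B2–B3, B3–B4
Every bag has size at most 3, so the width is 3 − 1 = 2 and tw(G) ≤ 2. The edges d–c–a–e–d form a cycle, so G is not a tree and its treewidth is at least 2. Hence tw(G) = 2 exactly.

2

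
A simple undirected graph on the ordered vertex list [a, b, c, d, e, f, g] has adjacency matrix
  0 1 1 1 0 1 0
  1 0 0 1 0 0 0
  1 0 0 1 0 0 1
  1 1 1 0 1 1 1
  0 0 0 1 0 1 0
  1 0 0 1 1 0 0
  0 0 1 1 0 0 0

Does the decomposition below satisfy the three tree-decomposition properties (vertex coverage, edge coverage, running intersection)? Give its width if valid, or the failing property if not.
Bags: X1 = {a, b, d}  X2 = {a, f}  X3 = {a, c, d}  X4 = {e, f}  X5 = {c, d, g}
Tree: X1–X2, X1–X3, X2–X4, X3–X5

A tree decomposition must satisfy three properties: every vertex lies in some bag; for every edge, both endpoints lie together in some bag; and for every vertex, the bags containing it form a connected subtree. Here edge (d,f) lies in no bag, so the decomposition is invalid.

No — edge (d,f) lies in no bag.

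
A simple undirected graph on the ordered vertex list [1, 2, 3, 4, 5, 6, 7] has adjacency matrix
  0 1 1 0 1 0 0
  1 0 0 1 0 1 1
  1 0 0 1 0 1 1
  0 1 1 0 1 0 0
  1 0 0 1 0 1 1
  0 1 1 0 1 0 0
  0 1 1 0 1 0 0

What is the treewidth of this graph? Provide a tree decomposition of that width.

Treewidth 3.
One optimal decomposition is:
Bags: B1 = {2, 3, 5, 6}  B2 = {2, 3, 4, 5}  B3 = {1, 2, 3, 5}  B4 = {2, 3, 5, 7}
Tree: B1–B2, B2–B3, B3–B4

The largest bag has 4 vertices, giving width 3; this decomposition certifies tw(G) ≤ 3. For the lower bound: the 4 vertex sets {3,6}, {4,5}, {2}, {1} are disjoint, each induces a connected subgraph, and every pair is joined by at least one edge of G. Contracting each set to a single vertex therefore yields K_{4} as a minor, and since treewidth is minor-monotone, tw(G) ≥ tw(K_{4}) = 3. The upper and lower bounds meet at 3, so that is the treewidth.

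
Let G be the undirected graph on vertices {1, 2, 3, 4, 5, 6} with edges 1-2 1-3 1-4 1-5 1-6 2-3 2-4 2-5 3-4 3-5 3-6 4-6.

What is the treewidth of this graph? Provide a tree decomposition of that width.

Each bag holds 4 vertices, so the decomposition has width 3, which upper-bounds the treewidth. For the lower bound, the 4 vertices {1, 2, 3, 4} are pairwise adjacent, and any tree decomposition puts a clique entirely inside one bag — forcing width ≥ 3. Hence tw(G) = 3 exactly.

Treewidth 3.
One optimal decomposition is:
Bags: B1 = {1, 2, 3, 4}  B2 = {1, 3, 4, 6}  B3 = {1, 2, 3, 5}
Tree: B1–B2, B1–B3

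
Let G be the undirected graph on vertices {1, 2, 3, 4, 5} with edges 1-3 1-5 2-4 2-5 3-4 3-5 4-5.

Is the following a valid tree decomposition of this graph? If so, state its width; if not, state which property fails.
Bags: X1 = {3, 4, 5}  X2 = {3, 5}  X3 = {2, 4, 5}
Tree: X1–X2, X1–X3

A tree decomposition must satisfy three properties: every vertex lies in some bag; for every edge, both endpoints lie together in some bag; and for every vertex, the bags containing it form a connected subtree. Here vertex 1 appears in no bag, so the decomposition is invalid.

No — vertex 1 appears in no bag.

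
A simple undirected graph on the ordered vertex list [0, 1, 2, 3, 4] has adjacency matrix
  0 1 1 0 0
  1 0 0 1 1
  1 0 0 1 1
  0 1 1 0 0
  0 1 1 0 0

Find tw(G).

A width-2 tree decomposition is:
Bags: B1 = {1, 2, 4}  B2 = {0, 1, 2}  B3 = {1, 2, 3}
Tree: B1–B2, B2–B3
The largest bag has 3 vertices, giving width 2; this decomposition certifies tw(G) ≤ 2. For the lower bound, G contains the cycle 4–1–0–2–4, so G is not a forest; only forests have treewidth ≤ 1, hence tw(G) ≥ 2. The upper and lower bounds meet at 2, so that is the treewidth.

2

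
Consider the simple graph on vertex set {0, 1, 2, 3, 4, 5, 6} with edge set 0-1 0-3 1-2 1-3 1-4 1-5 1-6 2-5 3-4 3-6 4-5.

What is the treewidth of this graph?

A width-2 tree decomposition is:
Bags: B1 = {1, 3, 4}  B2 = {0, 1, 3}  B3 = {1, 3, 6}  B4 = {1, 4, 5}  B5 = {1, 2, 5}
Tree: B1–B2, B2–B3, B1–B4, B4–B5
The largest bag has 3 vertices, giving width 2; this decomposition certifies tw(G) ≤ 2. For the lower bound, the 3 vertices {1, 2, 5} are pairwise adjacent, and any tree decomposition puts a clique entirely inside one bag — forcing width ≥ 2. Hence tw(G) = 2 exactly.

2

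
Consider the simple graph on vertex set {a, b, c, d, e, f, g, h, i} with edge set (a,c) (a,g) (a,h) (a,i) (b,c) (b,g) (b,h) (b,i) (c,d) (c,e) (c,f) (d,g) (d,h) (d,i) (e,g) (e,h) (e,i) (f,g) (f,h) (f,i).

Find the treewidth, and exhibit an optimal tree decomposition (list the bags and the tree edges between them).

Each bag holds 5 vertices, so the decomposition has width 4, which upper-bounds the treewidth. For the lower bound: the 5 vertex sets {e,i}, {a,h}, {c,d}, {g}, {f} are disjoint, each induces a connected subgraph, and every pair is joined by at least one edge of G. Contracting each set to a single vertex therefore yields K_{5} as a minor, and since treewidth is minor-monotone, tw(G) ≥ tw(K_{5}) = 4. The upper and lower bounds meet at 4, so that is the treewidth.

Treewidth 4.
Bags: B1 = {c, e, g, h, i}  B2 = {a, c, g, h, i}  B3 = {c, d, g, h, i}  B4 = {c, f, g, h, i}  B5 = {b, c, g, h, i}
Tree: B1–B2, B2–B3, B3–B4, B4–B5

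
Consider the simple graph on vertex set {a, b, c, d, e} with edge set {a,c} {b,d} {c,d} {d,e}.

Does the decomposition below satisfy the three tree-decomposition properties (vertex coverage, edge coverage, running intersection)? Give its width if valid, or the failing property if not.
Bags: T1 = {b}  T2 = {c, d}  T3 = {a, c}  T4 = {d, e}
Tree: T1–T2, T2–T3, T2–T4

No — edge (d,b) lies in no bag.

A tree decomposition must satisfy three properties: every vertex lies in some bag; for every edge, both endpoints lie together in some bag; and for every vertex, the bags containing it form a connected subtree. Here edge (d,b) lies in no bag, so the decomposition is invalid.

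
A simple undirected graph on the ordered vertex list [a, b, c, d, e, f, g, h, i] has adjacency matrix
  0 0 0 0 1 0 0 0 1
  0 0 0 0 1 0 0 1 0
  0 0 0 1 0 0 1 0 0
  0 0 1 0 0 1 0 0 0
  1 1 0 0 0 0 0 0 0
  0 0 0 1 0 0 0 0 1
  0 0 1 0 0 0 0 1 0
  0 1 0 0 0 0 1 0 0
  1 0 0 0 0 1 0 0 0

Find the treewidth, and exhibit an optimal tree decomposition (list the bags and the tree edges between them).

Treewidth 2.
One optimal decomposition is:
Bags: B1 = {d, f, i}  B2 = {c, d, i}  B3 = {c, g, i}  B4 = {g, h, i}  B5 = {b, h, i}  B6 = {b, e, i}  B7 = {a, e, i}
Tree: B1–B2, B2–B3, B3–B4, B4–B5, B5–B6, B6–B7

Each bag holds 3 vertices, so the decomposition has width 2, which upper-bounds the treewidth. The edges i–f–d–c–g–h–b–e–a–i form a cycle, so G is not a tree and its treewidth is at least 2. Combining the bounds, tw(G) = 2.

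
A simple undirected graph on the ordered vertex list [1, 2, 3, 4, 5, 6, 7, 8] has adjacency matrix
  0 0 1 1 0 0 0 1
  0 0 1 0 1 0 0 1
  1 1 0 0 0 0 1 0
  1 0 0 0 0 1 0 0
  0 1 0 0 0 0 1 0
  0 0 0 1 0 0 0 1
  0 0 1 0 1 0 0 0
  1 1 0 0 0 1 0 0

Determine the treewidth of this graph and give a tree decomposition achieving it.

Treewidth 2.
One optimal decomposition is:
Bags: B1 = {2, 5, 7}  B2 = {2, 3, 7}  B3 = {2, 3, 8}  B4 = {1, 3, 8}  B5 = {1, 6, 8}  B6 = {1, 4, 6}
Tree: B1–B2, B2–B3, B3–B4, B4–B5, B5–B6

The largest bag has 3 vertices, giving width 2; this decomposition certifies tw(G) ≤ 2. For the lower bound, G contains the cycle 5–7–3–2–5, so G is not a forest; only forests have treewidth ≤ 1, hence tw(G) ≥ 2. Combining the bounds, tw(G) = 2.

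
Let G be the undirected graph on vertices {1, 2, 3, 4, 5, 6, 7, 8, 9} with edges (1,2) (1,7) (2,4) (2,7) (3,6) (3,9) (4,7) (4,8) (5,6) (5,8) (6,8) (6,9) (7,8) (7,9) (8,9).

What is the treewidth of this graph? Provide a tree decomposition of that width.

Treewidth 2.
One such decomposition:
Bags: B1 = {4, 7, 8}  B2 = {7, 8, 9}  B3 = {6, 8, 9}  B4 = {2, 4, 7}  B5 = {3, 6, 9}  B6 = {5, 6, 8}  B7 = {1, 2, 7}
Tree: B1–B2, B2–B3, B1–B4, B3–B5, B3–B6, B4–B7

The largest bag has 3 vertices, giving width 2; this decomposition certifies tw(G) ≤ 2. For the lower bound, the 3 vertices {3, 6, 9} are pairwise adjacent, and any tree decomposition puts a clique entirely inside one bag — forcing width ≥ 2. Combining the bounds, tw(G) = 2.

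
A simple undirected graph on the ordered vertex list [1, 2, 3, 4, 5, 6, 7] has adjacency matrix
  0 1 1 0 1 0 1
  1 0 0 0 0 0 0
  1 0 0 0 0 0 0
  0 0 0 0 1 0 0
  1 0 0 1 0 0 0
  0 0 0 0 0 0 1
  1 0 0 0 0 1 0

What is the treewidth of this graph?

1

A width-1 tree decomposition is:
Bags: B1 = {1, 7}  B2 = {1, 2}  B3 = {1, 5}  B4 = {1, 3}  B5 = {6, 7}  B6 = {4, 5}
Tree: B1–B2, B1–B3, B2–B4, B1–B5, B3–B6
The largest bag has 2 vertices, giving width 1; this decomposition certifies tw(G) ≤ 1. Since G has at least one edge (e.g. 7–1), it is not an edgeless graph, so tw(G) ≥ 1. The upper and lower bounds meet at 1, so that is the treewidth.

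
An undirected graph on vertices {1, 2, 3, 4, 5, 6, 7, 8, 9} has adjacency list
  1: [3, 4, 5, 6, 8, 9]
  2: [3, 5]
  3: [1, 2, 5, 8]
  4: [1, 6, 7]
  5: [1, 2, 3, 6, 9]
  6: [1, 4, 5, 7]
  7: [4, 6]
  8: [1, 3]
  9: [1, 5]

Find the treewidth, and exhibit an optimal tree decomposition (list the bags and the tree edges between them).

Each bag holds 3 vertices, so the decomposition has width 2, which upper-bounds the treewidth. For the lower bound, the 3 vertices {1, 3, 8} are pairwise adjacent, and any tree decomposition puts a clique entirely inside one bag — forcing width ≥ 2. The upper and lower bounds meet at 2, so that is the treewidth.

Treewidth 2.
One such decomposition:
Bags: B1 = {2, 3, 5}  B2 = {1, 3, 5}  B3 = {1, 5, 6}  B4 = {1, 3, 8}  B5 = {1, 4, 6}  B6 = {4, 6, 7}  B7 = {1, 5, 9}
Tree: B1–B2, B2–B3, B2–B4, B3–B5, B5–B6, B3–B7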